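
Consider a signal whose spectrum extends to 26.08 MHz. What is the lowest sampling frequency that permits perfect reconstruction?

Nyquist rate = 2 × 26.08 MHz = 52.16 MHz.

52.16 MHz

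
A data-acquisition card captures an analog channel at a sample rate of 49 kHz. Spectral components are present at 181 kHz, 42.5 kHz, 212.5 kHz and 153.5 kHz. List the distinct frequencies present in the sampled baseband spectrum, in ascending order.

6.5 kHz, 15 kHz, 16.5 kHz

fs/2 = 24.5 kHz.
181 kHz mod fs = 34 kHz.
34 kHz > fs/2 = 24.5 kHz, folds to fs − 34 kHz = 15 kHz.
42.5 kHz > fs/2 = 24.5 kHz, folds to fs − 42.5 kHz = 6.5 kHz.
212.5 kHz mod fs = 16.5 kHz.
16.5 kHz ≤ fs/2 = 24.5 kHz, appears at 16.5 kHz.
153.5 kHz mod fs = 6.5 kHz.
6.5 kHz ≤ fs/2 = 24.5 kHz, appears at 6.5 kHz.
Distinct values: {6.5 kHz, 15 kHz, 16.5 kHz}.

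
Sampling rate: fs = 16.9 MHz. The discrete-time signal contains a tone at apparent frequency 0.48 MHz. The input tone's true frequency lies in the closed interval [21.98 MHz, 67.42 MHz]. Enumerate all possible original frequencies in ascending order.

Frequencies that alias to 0.48 MHz are k·fs ± 0.48 MHz for integer k ≥ 0.
k=0: 0.48 MHz.
k=1: 16.42 MHz, 17.38 MHz.
k=2: 33.32 MHz, 34.28 MHz.
k=3: 50.22 MHz, 51.18 MHz.
k=4: 67.12 MHz, 68.08 MHz.
k=5: 84.02 MHz, 84.98 MHz.
Within [21.98 MHz, 67.42 MHz]: 33.32 MHz, 34.28 MHz, 50.22 MHz, 51.18 MHz, 67.12 MHz.

33.32 MHz, 34.28 MHz, 50.22 MHz, 51.18 MHz, 67.12 MHz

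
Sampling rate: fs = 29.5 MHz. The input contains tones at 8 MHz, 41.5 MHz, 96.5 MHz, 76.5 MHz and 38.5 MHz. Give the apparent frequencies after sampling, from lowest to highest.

fs/2 = 14.75 MHz.
8 MHz ≤ fs/2 = 14.75 MHz, passes unchanged.
41.5 MHz mod fs = 12 MHz.
12 MHz ≤ fs/2 = 14.75 MHz, appears at 12 MHz.
96.5 MHz mod fs = 8 MHz.
8 MHz ≤ fs/2 = 14.75 MHz, appears at 8 MHz.
76.5 MHz mod fs = 17.5 MHz.
17.5 MHz > fs/2 = 14.75 MHz, folds to fs − 17.5 MHz = 12 MHz.
38.5 MHz mod fs = 9 MHz.
9 MHz ≤ fs/2 = 14.75 MHz, appears at 9 MHz.
Distinct values: {8 MHz, 9 MHz, 12 MHz}.

8 MHz, 9 MHz, 12 MHz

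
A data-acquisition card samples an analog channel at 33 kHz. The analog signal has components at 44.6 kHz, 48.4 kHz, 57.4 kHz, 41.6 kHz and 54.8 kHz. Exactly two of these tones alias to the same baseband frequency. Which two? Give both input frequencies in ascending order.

fs/2 = 16.5 kHz.
44.6 kHz mod fs = 11.6 kHz.
11.6 kHz ≤ fs/2 = 16.5 kHz, appears at 11.6 kHz.
48.4 kHz mod fs = 15.4 kHz.
15.4 kHz ≤ fs/2 = 16.5 kHz, appears at 15.4 kHz.
57.4 kHz mod fs = 24.4 kHz.
24.4 kHz > fs/2 = 16.5 kHz, folds to fs − 24.4 kHz = 8.6 kHz.
41.6 kHz mod fs = 8.6 kHz.
8.6 kHz ≤ fs/2 = 16.5 kHz, appears at 8.6 kHz.
54.8 kHz mod fs = 21.8 kHz.
21.8 kHz > fs/2 = 16.5 kHz, folds to fs − 21.8 kHz = 11.2 kHz.
41.6 kHz and 57.4 kHz both map to 8.6 kHz.

41.6 kHz, 57.4 kHz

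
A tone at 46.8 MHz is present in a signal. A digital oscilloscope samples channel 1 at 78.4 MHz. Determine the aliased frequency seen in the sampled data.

46.8 MHz > fs/2 = 39.2 MHz, folds to fs − 46.8 MHz = 31.6 MHz.

31.6 MHz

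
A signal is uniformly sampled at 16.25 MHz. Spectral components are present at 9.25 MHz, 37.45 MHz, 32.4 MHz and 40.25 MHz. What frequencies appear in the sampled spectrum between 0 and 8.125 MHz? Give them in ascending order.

0.1 MHz, 4.95 MHz, 7 MHz, 7.75 MHz

fs/2 = 8.125 MHz.
9.25 MHz > fs/2 = 8.125 MHz, folds to fs − 9.25 MHz = 7 MHz.
37.45 MHz mod fs = 4.95 MHz.
4.95 MHz ≤ fs/2 = 8.125 MHz, appears at 4.95 MHz.
32.4 MHz mod fs = 16.15 MHz.
16.15 MHz > fs/2 = 8.125 MHz, folds to fs − 16.15 MHz = 0.1 MHz.
40.25 MHz mod fs = 7.75 MHz.
7.75 MHz ≤ fs/2 = 8.125 MHz, appears at 7.75 MHz.
Distinct values: {0.1 MHz, 4.95 MHz, 7 MHz, 7.75 MHz}.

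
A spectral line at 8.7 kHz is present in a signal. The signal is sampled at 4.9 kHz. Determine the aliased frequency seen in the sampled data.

1.1 kHz

8.7 kHz mod fs = 3.8 kHz.
3.8 kHz > fs/2 = 2.45 kHz, folds to fs − 3.8 kHz = 1.1 kHz.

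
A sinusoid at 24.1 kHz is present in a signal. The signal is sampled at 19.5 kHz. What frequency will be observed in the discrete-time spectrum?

4.6 kHz

24.1 kHz mod fs = 4.6 kHz.
4.6 kHz ≤ fs/2 = 9.75 kHz, appears at 4.6 kHz.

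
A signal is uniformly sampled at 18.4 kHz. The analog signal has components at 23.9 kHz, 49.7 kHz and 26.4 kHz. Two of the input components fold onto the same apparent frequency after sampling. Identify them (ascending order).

fs/2 = 9.2 kHz.
23.9 kHz mod fs = 5.5 kHz.
5.5 kHz ≤ fs/2 = 9.2 kHz, appears at 5.5 kHz.
49.7 kHz mod fs = 12.9 kHz.
12.9 kHz > fs/2 = 9.2 kHz, folds to fs − 12.9 kHz = 5.5 kHz.
26.4 kHz mod fs = 8 kHz.
8 kHz ≤ fs/2 = 9.2 kHz, appears at 8 kHz.
23.9 kHz and 49.7 kHz both map to 5.5 kHz.

23.9 kHz, 49.7 kHz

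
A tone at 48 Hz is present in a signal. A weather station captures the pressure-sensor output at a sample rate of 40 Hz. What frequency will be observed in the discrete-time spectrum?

48 Hz mod fs = 8 Hz.
8 Hz ≤ fs/2 = 20 Hz, appears at 8 Hz.

8 Hz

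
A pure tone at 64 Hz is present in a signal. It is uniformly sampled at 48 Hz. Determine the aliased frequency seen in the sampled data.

64 Hz mod fs = 16 Hz.
16 Hz ≤ fs/2 = 24 Hz, appears at 16 Hz.

16 Hz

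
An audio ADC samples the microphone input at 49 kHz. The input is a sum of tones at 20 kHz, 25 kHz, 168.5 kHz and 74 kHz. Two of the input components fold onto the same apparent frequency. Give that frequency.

24 kHz

fs/2 = 24.5 kHz.
20 kHz ≤ fs/2 = 24.5 kHz, passes unchanged.
25 kHz > fs/2 = 24.5 kHz, folds to fs − 25 kHz = 24 kHz.
168.5 kHz mod fs = 21.5 kHz.
21.5 kHz ≤ fs/2 = 24.5 kHz, appears at 21.5 kHz.
74 kHz mod fs = 25 kHz.
25 kHz > fs/2 = 24.5 kHz, folds to fs − 25 kHz = 24 kHz.
25 kHz and 74 kHz both map to 24 kHz.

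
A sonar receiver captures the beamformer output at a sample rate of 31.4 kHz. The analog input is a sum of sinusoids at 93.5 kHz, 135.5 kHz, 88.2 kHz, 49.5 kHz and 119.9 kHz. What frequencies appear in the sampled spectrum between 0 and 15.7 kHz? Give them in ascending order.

0.7 kHz, 5.7 kHz, 6 kHz, 9.9 kHz, 13.3 kHz

fs/2 = 15.7 kHz.
93.5 kHz mod fs = 30.7 kHz.
30.7 kHz > fs/2 = 15.7 kHz, folds to fs − 30.7 kHz = 0.7 kHz.
135.5 kHz mod fs = 9.9 kHz.
9.9 kHz ≤ fs/2 = 15.7 kHz, appears at 9.9 kHz.
88.2 kHz mod fs = 25.4 kHz.
25.4 kHz > fs/2 = 15.7 kHz, folds to fs − 25.4 kHz = 6 kHz.
49.5 kHz mod fs = 18.1 kHz.
18.1 kHz > fs/2 = 15.7 kHz, folds to fs − 18.1 kHz = 13.3 kHz.
119.9 kHz mod fs = 25.7 kHz.
25.7 kHz > fs/2 = 15.7 kHz, folds to fs − 25.7 kHz = 5.7 kHz.
Distinct values: {0.7 kHz, 5.7 kHz, 6 kHz, 9.9 kHz, 13.3 kHz}.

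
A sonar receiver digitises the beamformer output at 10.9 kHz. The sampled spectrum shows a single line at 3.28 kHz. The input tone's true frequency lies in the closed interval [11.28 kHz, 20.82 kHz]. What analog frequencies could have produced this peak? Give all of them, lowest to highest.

Frequencies that alias to 3.28 kHz are k·fs ± 3.28 kHz for integer k ≥ 0.
k=0: 3.28 kHz.
k=1: 7.62 kHz, 14.18 kHz.
k=2: 18.52 kHz, 25.08 kHz.
k=3: 29.42 kHz, 35.98 kHz.
Within [11.28 kHz, 20.82 kHz]: 14.18 kHz, 18.52 kHz.

14.18 kHz, 18.52 kHz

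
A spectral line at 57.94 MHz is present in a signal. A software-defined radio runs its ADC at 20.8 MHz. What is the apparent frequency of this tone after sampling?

57.94 MHz mod fs = 16.34 MHz.
16.34 MHz > fs/2 = 10.4 MHz, folds to fs − 16.34 MHz = 4.46 MHz.

4.46 MHz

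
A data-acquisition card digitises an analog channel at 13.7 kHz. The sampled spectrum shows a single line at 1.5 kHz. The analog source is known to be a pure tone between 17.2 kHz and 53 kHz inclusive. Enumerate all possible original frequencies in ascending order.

25.9 kHz, 28.9 kHz, 39.6 kHz, 42.6 kHz

Frequencies that alias to 1.5 kHz are k·fs ± 1.5 kHz for integer k ≥ 0.
k=0: 1.5 kHz.
k=1: 12.2 kHz, 15.2 kHz.
k=2: 25.9 kHz, 28.9 kHz.
k=3: 39.6 kHz, 42.6 kHz.
k=4: 53.3 kHz, 56.3 kHz.
Within [17.2 kHz, 53 kHz]: 25.9 kHz, 28.9 kHz, 39.6 kHz, 42.6 kHz.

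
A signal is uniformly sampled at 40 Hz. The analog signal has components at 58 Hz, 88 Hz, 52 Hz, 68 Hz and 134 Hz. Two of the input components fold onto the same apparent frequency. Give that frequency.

12 Hz

fs/2 = 20 Hz.
58 Hz mod fs = 18 Hz.
18 Hz ≤ fs/2 = 20 Hz, appears at 18 Hz.
88 Hz mod fs = 8 Hz.
8 Hz ≤ fs/2 = 20 Hz, appears at 8 Hz.
52 Hz mod fs = 12 Hz.
12 Hz ≤ fs/2 = 20 Hz, appears at 12 Hz.
68 Hz mod fs = 28 Hz.
28 Hz > fs/2 = 20 Hz, folds to fs − 28 Hz = 12 Hz.
134 Hz mod fs = 14 Hz.
14 Hz ≤ fs/2 = 20 Hz, appears at 14 Hz.
52 Hz and 68 Hz both map to 12 Hz.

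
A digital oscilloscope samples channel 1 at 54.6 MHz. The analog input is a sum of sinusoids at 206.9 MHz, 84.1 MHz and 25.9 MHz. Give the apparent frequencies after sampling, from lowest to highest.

fs/2 = 27.3 MHz.
206.9 MHz mod fs = 43.1 MHz.
43.1 MHz > fs/2 = 27.3 MHz, folds to fs − 43.1 MHz = 11.5 MHz.
84.1 MHz mod fs = 29.5 MHz.
29.5 MHz > fs/2 = 27.3 MHz, folds to fs − 29.5 MHz = 25.1 MHz.
25.9 MHz ≤ fs/2 = 27.3 MHz, passes unchanged.
Distinct values: {11.5 MHz, 25.1 MHz, 25.9 MHz}.

11.5 MHz, 25.1 MHz, 25.9 MHz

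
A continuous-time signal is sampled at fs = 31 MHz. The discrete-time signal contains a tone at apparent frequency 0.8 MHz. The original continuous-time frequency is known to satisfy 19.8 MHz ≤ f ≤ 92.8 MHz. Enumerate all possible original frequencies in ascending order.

30.2 MHz, 31.8 MHz, 61.2 MHz, 62.8 MHz, 92.2 MHz

Frequencies that alias to 0.8 MHz are k·fs ± 0.8 MHz for integer k ≥ 0.
k=0: 0.8 MHz.
k=1: 30.2 MHz, 31.8 MHz.
k=2: 61.2 MHz, 62.8 MHz.
k=3: 92.2 MHz, 93.8 MHz.
k=4: 123.2 MHz, 124.8 MHz.
Within [19.8 MHz, 92.8 MHz]: 30.2 MHz, 31.8 MHz, 61.2 MHz, 62.8 MHz, 92.2 MHz.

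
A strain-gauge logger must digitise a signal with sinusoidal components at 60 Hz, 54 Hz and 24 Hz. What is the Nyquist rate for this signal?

Highest-frequency component: 60 Hz.
Nyquist rate = 2 × 60 Hz = 120 Hz.

120 Hz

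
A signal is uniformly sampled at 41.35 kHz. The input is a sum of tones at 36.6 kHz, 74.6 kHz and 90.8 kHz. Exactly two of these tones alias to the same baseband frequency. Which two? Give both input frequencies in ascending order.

fs/2 = 20.675 kHz.
36.6 kHz > fs/2 = 20.675 kHz, folds to fs − 36.6 kHz = 4.75 kHz.
74.6 kHz mod fs = 33.25 kHz.
33.25 kHz > fs/2 = 20.675 kHz, folds to fs − 33.25 kHz = 8.1 kHz.
90.8 kHz mod fs = 8.1 kHz.
8.1 kHz ≤ fs/2 = 20.675 kHz, appears at 8.1 kHz.
74.6 kHz and 90.8 kHz both map to 8.1 kHz.

74.6 kHz, 90.8 kHz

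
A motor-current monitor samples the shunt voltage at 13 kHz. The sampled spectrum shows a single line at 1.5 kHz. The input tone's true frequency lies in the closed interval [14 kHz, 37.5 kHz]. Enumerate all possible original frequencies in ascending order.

Frequencies that alias to 1.5 kHz are k·fs ± 1.5 kHz for integer k ≥ 0.
k=0: 1.5 kHz.
k=1: 11.5 kHz, 14.5 kHz.
k=2: 24.5 kHz, 27.5 kHz.
k=3: 37.5 kHz, 40.5 kHz.
k=4: 50.5 kHz, 53.5 kHz.
Within [14 kHz, 37.5 kHz]: 14.5 kHz, 24.5 kHz, 27.5 kHz, 37.5 kHz.

14.5 kHz, 24.5 kHz, 27.5 kHz, 37.5 kHz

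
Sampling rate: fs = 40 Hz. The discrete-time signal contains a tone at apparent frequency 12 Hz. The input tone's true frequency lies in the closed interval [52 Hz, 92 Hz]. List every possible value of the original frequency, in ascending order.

Frequencies that alias to 12 Hz are k·fs ± 12 Hz for integer k ≥ 0.
k=0: 12 Hz.
k=1: 28 Hz, 52 Hz.
k=2: 68 Hz, 92 Hz.
k=3: 108 Hz, 132 Hz.
Within [52 Hz, 92 Hz]: 52 Hz, 68 Hz, 92 Hz.

52 Hz, 68 Hz, 92 Hz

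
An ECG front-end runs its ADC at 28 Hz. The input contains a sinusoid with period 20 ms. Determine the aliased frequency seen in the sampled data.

6 Hz

T = 20 ms → f = 1/T = 50 Hz.
50 Hz mod fs = 22 Hz.
22 Hz > fs/2 = 14 Hz, folds to fs − 22 Hz = 6 Hz.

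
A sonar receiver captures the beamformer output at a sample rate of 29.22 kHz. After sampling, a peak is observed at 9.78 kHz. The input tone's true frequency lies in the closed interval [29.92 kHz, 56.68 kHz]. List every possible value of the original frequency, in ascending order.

39 kHz, 48.66 kHz

Frequencies that alias to 9.78 kHz are k·fs ± 9.78 kHz for integer k ≥ 0.
k=0: 9.78 kHz.
k=1: 19.44 kHz, 39 kHz.
k=2: 48.66 kHz, 68.22 kHz.
k=3: 77.88 kHz, 97.44 kHz.
Within [29.92 kHz, 56.68 kHz]: 39 kHz, 48.66 kHz.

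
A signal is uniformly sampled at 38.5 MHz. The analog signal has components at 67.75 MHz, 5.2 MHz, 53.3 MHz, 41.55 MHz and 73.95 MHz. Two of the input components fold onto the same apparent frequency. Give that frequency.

fs/2 = 19.25 MHz.
67.75 MHz mod fs = 29.25 MHz.
29.25 MHz > fs/2 = 19.25 MHz, folds to fs − 29.25 MHz = 9.25 MHz.
5.2 MHz ≤ fs/2 = 19.25 MHz, passes unchanged.
53.3 MHz mod fs = 14.8 MHz.
14.8 MHz ≤ fs/2 = 19.25 MHz, appears at 14.8 MHz.
41.55 MHz mod fs = 3.05 MHz.
3.05 MHz ≤ fs/2 = 19.25 MHz, appears at 3.05 MHz.
73.95 MHz mod fs = 35.45 MHz.
35.45 MHz > fs/2 = 19.25 MHz, folds to fs − 35.45 MHz = 3.05 MHz.
41.55 MHz and 73.95 MHz both map to 3.05 MHz.

3.05 MHz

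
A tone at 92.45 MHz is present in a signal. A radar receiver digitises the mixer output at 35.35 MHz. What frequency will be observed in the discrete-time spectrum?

92.45 MHz mod fs = 21.75 MHz.
21.75 MHz > fs/2 = 17.675 MHz, folds to fs − 21.75 MHz = 13.6 MHz.

13.6 MHz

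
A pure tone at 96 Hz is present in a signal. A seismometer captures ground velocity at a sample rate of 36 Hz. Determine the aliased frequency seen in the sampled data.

96 Hz mod fs = 24 Hz.
24 Hz > fs/2 = 18 Hz, folds to fs − 24 Hz = 12 Hz.

12 Hz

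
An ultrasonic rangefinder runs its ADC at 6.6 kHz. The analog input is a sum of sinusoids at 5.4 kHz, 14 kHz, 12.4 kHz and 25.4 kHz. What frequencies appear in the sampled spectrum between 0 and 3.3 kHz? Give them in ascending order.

fs/2 = 3.3 kHz.
5.4 kHz > fs/2 = 3.3 kHz, folds to fs − 5.4 kHz = 1.2 kHz.
14 kHz mod fs = 0.8 kHz.
0.8 kHz ≤ fs/2 = 3.3 kHz, appears at 0.8 kHz.
12.4 kHz mod fs = 5.8 kHz.
5.8 kHz > fs/2 = 3.3 kHz, folds to fs − 5.8 kHz = 0.8 kHz.
25.4 kHz mod fs = 5.6 kHz.
5.6 kHz > fs/2 = 3.3 kHz, folds to fs − 5.6 kHz = 1 kHz.
Distinct values: {0.8 kHz, 1 kHz, 1.2 kHz}.

0.8 kHz, 1 kHz, 1.2 kHz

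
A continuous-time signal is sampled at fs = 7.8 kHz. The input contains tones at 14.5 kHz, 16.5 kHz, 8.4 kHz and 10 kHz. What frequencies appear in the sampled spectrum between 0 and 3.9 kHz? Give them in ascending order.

fs/2 = 3.9 kHz.
14.5 kHz mod fs = 6.7 kHz.
6.7 kHz > fs/2 = 3.9 kHz, folds to fs − 6.7 kHz = 1.1 kHz.
16.5 kHz mod fs = 0.9 kHz.
0.9 kHz ≤ fs/2 = 3.9 kHz, appears at 0.9 kHz.
8.4 kHz mod fs = 0.6 kHz.
0.6 kHz ≤ fs/2 = 3.9 kHz, appears at 0.6 kHz.
10 kHz mod fs = 2.2 kHz.
2.2 kHz ≤ fs/2 = 3.9 kHz, appears at 2.2 kHz.
Distinct values: {0.6 kHz, 0.9 kHz, 1.1 kHz, 2.2 kHz}.

0.6 kHz, 0.9 kHz, 1.1 kHz, 2.2 kHz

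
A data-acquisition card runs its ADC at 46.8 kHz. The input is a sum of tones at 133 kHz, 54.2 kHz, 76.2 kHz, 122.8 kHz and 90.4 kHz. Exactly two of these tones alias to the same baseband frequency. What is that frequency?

7.4 kHz

fs/2 = 23.4 kHz.
133 kHz mod fs = 39.4 kHz.
39.4 kHz > fs/2 = 23.4 kHz, folds to fs − 39.4 kHz = 7.4 kHz.
54.2 kHz mod fs = 7.4 kHz.
7.4 kHz ≤ fs/2 = 23.4 kHz, appears at 7.4 kHz.
76.2 kHz mod fs = 29.4 kHz.
29.4 kHz > fs/2 = 23.4 kHz, folds to fs − 29.4 kHz = 17.4 kHz.
122.8 kHz mod fs = 29.2 kHz.
29.2 kHz > fs/2 = 23.4 kHz, folds to fs − 29.2 kHz = 17.6 kHz.
90.4 kHz mod fs = 43.6 kHz.
43.6 kHz > fs/2 = 23.4 kHz, folds to fs − 43.6 kHz = 3.2 kHz.
54.2 kHz and 133 kHz both map to 7.4 kHz.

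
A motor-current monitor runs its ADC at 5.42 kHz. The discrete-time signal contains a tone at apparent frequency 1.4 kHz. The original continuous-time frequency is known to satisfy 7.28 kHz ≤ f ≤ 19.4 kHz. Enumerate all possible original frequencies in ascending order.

Frequencies that alias to 1.4 kHz are k·fs ± 1.4 kHz for integer k ≥ 0.
k=0: 1.4 kHz.
k=1: 4.02 kHz, 6.82 kHz.
k=2: 9.44 kHz, 12.24 kHz.
k=3: 14.86 kHz, 17.66 kHz.
k=4: 20.28 kHz, 23.08 kHz.
Within [7.28 kHz, 19.4 kHz]: 9.44 kHz, 12.24 kHz, 14.86 kHz, 17.66 kHz.

9.44 kHz, 12.24 kHz, 14.86 kHz, 17.66 kHz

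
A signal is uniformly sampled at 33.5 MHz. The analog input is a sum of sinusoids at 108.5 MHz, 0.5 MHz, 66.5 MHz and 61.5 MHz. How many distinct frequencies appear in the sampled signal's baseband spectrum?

fs/2 = 16.75 MHz.
108.5 MHz mod fs = 8 MHz.
8 MHz ≤ fs/2 = 16.75 MHz, appears at 8 MHz.
0.5 MHz ≤ fs/2 = 16.75 MHz, passes unchanged.
66.5 MHz mod fs = 33 MHz.
33 MHz > fs/2 = 16.75 MHz, folds to fs − 33 MHz = 0.5 MHz.
61.5 MHz mod fs = 28 MHz.
28 MHz > fs/2 = 16.75 MHz, folds to fs − 28 MHz = 5.5 MHz.
Distinct values: {0.5 MHz, 5.5 MHz, 8 MHz} → 3.

3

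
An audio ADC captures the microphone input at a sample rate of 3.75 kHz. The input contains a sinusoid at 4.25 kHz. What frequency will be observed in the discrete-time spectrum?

0.5 kHz

4.25 kHz mod fs = 0.5 kHz.
0.5 kHz ≤ fs/2 = 1.875 kHz, appears at 0.5 kHz.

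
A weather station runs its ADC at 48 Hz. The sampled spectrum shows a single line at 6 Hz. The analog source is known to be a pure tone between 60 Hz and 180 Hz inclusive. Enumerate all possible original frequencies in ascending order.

90 Hz, 102 Hz, 138 Hz, 150 Hz

Frequencies that alias to 6 Hz are k·fs ± 6 Hz for integer k ≥ 0.
k=0: 6 Hz.
k=1: 42 Hz, 54 Hz.
k=2: 90 Hz, 102 Hz.
k=3: 138 Hz, 150 Hz.
k=4: 186 Hz, 198 Hz.
Within [60 Hz, 180 Hz]: 90 Hz, 102 Hz, 138 Hz, 150 Hz.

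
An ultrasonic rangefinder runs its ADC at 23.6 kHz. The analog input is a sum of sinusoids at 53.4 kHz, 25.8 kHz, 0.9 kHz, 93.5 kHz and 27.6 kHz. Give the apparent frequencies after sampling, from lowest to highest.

0.9 kHz, 2.2 kHz, 4 kHz, 6.2 kHz

fs/2 = 11.8 kHz.
53.4 kHz mod fs = 6.2 kHz.
6.2 kHz ≤ fs/2 = 11.8 kHz, appears at 6.2 kHz.
25.8 kHz mod fs = 2.2 kHz.
2.2 kHz ≤ fs/2 = 11.8 kHz, appears at 2.2 kHz.
0.9 kHz ≤ fs/2 = 11.8 kHz, passes unchanged.
93.5 kHz mod fs = 22.7 kHz.
22.7 kHz > fs/2 = 11.8 kHz, folds to fs − 22.7 kHz = 0.9 kHz.
27.6 kHz mod fs = 4 kHz.
4 kHz ≤ fs/2 = 11.8 kHz, appears at 4 kHz.
Distinct values: {0.9 kHz, 2.2 kHz, 4 kHz, 6.2 kHz}.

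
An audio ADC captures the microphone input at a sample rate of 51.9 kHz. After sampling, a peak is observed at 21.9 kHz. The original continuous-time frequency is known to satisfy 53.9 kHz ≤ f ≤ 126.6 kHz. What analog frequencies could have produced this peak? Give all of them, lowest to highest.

73.8 kHz, 81.9 kHz, 125.7 kHz

Frequencies that alias to 21.9 kHz are k·fs ± 21.9 kHz for integer k ≥ 0.
k=0: 21.9 kHz.
k=1: 30 kHz, 73.8 kHz.
k=2: 81.9 kHz, 125.7 kHz.
k=3: 133.8 kHz, 177.6 kHz.
Within [53.9 kHz, 126.6 kHz]: 73.8 kHz, 81.9 kHz, 125.7 kHz.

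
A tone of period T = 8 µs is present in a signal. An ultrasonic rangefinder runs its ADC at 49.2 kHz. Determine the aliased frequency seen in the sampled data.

T = 8 µs → f = 1/T = 125 kHz.
125 kHz mod fs = 26.6 kHz.
26.6 kHz > fs/2 = 24.6 kHz, folds to fs − 26.6 kHz = 22.6 kHz.

22.6 kHz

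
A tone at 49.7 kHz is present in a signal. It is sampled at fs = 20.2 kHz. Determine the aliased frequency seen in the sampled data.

49.7 kHz mod fs = 9.3 kHz.
9.3 kHz ≤ fs/2 = 10.1 kHz, appears at 9.3 kHz.

9.3 kHz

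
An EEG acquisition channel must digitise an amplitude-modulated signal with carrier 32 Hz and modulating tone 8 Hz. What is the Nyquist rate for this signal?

80 Hz

AM sidebands sit at fc ± fm = 24 Hz and 40 Hz.
Highest-frequency component: 40 Hz.
Nyquist rate = 2 × 40 Hz = 80 Hz.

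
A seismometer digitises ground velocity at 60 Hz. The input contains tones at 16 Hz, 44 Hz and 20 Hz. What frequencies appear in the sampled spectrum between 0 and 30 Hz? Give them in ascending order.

16 Hz, 20 Hz

fs/2 = 30 Hz.
16 Hz ≤ fs/2 = 30 Hz, passes unchanged.
44 Hz > fs/2 = 30 Hz, folds to fs − 44 Hz = 16 Hz.
20 Hz ≤ fs/2 = 30 Hz, passes unchanged.
Distinct values: {16 Hz, 20 Hz}.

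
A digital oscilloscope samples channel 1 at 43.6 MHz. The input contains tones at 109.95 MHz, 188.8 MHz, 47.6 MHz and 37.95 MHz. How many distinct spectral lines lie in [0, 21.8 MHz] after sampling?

fs/2 = 21.8 MHz.
109.95 MHz mod fs = 22.75 MHz.
22.75 MHz > fs/2 = 21.8 MHz, folds to fs − 22.75 MHz = 20.85 MHz.
188.8 MHz mod fs = 14.4 MHz.
14.4 MHz ≤ fs/2 = 21.8 MHz, appears at 14.4 MHz.
47.6 MHz mod fs = 4 MHz.
4 MHz ≤ fs/2 = 21.8 MHz, appears at 4 MHz.
37.95 MHz > fs/2 = 21.8 MHz, folds to fs − 37.95 MHz = 5.65 MHz.
Distinct values: {4 MHz, 5.65 MHz, 14.4 MHz, 20.85 MHz} → 4.

4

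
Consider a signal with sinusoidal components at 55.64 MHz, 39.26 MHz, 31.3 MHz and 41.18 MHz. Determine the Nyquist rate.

Highest-frequency component: 55.64 MHz.
Nyquist rate = 2 × 55.64 MHz = 111.28 MHz.

111.28 MHz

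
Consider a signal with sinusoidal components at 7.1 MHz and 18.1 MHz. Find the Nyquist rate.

Highest-frequency component: 18.1 MHz.
Nyquist rate = 2 × 18.1 MHz = 36.2 MHz.

36.2 MHz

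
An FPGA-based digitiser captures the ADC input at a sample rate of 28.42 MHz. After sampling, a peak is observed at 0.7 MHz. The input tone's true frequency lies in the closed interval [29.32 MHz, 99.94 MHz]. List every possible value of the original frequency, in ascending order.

56.14 MHz, 57.54 MHz, 84.56 MHz, 85.96 MHz

Frequencies that alias to 0.7 MHz are k·fs ± 0.7 MHz for integer k ≥ 0.
k=0: 0.7 MHz.
k=1: 27.72 MHz, 29.12 MHz.
k=2: 56.14 MHz, 57.54 MHz.
k=3: 84.56 MHz, 85.96 MHz.
k=4: 112.98 MHz, 114.38 MHz.
Within [29.32 MHz, 99.94 MHz]: 56.14 MHz, 57.54 MHz, 84.56 MHz, 85.96 MHz.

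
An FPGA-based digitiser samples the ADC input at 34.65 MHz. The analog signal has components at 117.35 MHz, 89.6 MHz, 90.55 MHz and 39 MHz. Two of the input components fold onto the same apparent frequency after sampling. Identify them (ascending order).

90.55 MHz, 117.35 MHz

fs/2 = 17.325 MHz.
117.35 MHz mod fs = 13.4 MHz.
13.4 MHz ≤ fs/2 = 17.325 MHz, appears at 13.4 MHz.
89.6 MHz mod fs = 20.3 MHz.
20.3 MHz > fs/2 = 17.325 MHz, folds to fs − 20.3 MHz = 14.35 MHz.
90.55 MHz mod fs = 21.25 MHz.
21.25 MHz > fs/2 = 17.325 MHz, folds to fs − 21.25 MHz = 13.4 MHz.
39 MHz mod fs = 4.35 MHz.
4.35 MHz ≤ fs/2 = 17.325 MHz, appears at 4.35 MHz.
90.55 MHz and 117.35 MHz both map to 13.4 MHz.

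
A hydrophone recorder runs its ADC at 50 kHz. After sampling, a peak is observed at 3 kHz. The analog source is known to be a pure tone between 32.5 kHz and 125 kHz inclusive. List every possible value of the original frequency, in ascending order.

47 kHz, 53 kHz, 97 kHz, 103 kHz

Frequencies that alias to 3 kHz are k·fs ± 3 kHz for integer k ≥ 0.
k=0: 3 kHz.
k=1: 47 kHz, 53 kHz.
k=2: 97 kHz, 103 kHz.
k=3: 147 kHz, 153 kHz.
Within [32.5 kHz, 125 kHz]: 47 kHz, 53 kHz, 97 kHz, 103 kHz.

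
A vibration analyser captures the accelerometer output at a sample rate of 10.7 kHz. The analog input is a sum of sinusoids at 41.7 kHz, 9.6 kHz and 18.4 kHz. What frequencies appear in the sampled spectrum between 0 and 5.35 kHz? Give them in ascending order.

1.1 kHz, 3 kHz

fs/2 = 5.35 kHz.
41.7 kHz mod fs = 9.6 kHz.
9.6 kHz > fs/2 = 5.35 kHz, folds to fs − 9.6 kHz = 1.1 kHz.
9.6 kHz > fs/2 = 5.35 kHz, folds to fs − 9.6 kHz = 1.1 kHz.
18.4 kHz mod fs = 7.7 kHz.
7.7 kHz > fs/2 = 5.35 kHz, folds to fs − 7.7 kHz = 3 kHz.
Distinct values: {1.1 kHz, 3 kHz}.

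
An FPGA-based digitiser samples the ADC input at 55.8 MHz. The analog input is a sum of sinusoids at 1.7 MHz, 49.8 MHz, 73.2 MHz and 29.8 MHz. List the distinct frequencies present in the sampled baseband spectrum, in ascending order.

1.7 MHz, 6 MHz, 17.4 MHz, 26 MHz

fs/2 = 27.9 MHz.
1.7 MHz ≤ fs/2 = 27.9 MHz, passes unchanged.
49.8 MHz > fs/2 = 27.9 MHz, folds to fs − 49.8 MHz = 6 MHz.
73.2 MHz mod fs = 17.4 MHz.
17.4 MHz ≤ fs/2 = 27.9 MHz, appears at 17.4 MHz.
29.8 MHz > fs/2 = 27.9 MHz, folds to fs − 29.8 MHz = 26 MHz.
Distinct values: {1.7 MHz, 6 MHz, 17.4 MHz, 26 MHz}.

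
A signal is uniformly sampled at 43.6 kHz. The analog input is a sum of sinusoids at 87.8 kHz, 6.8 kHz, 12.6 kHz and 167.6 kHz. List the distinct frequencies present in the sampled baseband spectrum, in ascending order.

fs/2 = 21.8 kHz.
87.8 kHz mod fs = 0.6 kHz.
0.6 kHz ≤ fs/2 = 21.8 kHz, appears at 0.6 kHz.
6.8 kHz ≤ fs/2 = 21.8 kHz, passes unchanged.
12.6 kHz ≤ fs/2 = 21.8 kHz, passes unchanged.
167.6 kHz mod fs = 36.8 kHz.
36.8 kHz > fs/2 = 21.8 kHz, folds to fs − 36.8 kHz = 6.8 kHz.
Distinct values: {0.6 kHz, 6.8 kHz, 12.6 kHz}.

0.6 kHz, 6.8 kHz, 12.6 kHz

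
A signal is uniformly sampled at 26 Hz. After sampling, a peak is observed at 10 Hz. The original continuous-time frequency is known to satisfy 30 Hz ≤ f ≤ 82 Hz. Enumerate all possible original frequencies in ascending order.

Frequencies that alias to 10 Hz are k·fs ± 10 Hz for integer k ≥ 0.
k=0: 10 Hz.
k=1: 16 Hz, 36 Hz.
k=2: 42 Hz, 62 Hz.
k=3: 68 Hz, 88 Hz.
k=4: 94 Hz, 114 Hz.
Within [30 Hz, 82 Hz]: 36 Hz, 42 Hz, 62 Hz, 68 Hz.

36 Hz, 42 Hz, 62 Hz, 68 Hz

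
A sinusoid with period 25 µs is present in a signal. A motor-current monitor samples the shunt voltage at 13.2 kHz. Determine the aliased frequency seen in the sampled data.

0.4 kHz

T = 25 µs → f = 1/T = 40 kHz.
40 kHz mod fs = 0.4 kHz.
0.4 kHz ≤ fs/2 = 6.6 kHz, appears at 0.4 kHz.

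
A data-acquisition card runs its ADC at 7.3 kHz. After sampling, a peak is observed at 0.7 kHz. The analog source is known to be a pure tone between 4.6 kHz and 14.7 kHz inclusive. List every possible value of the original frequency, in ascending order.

Frequencies that alias to 0.7 kHz are k·fs ± 0.7 kHz for integer k ≥ 0.
k=0: 0.7 kHz.
k=1: 6.6 kHz, 8 kHz.
k=2: 13.9 kHz, 15.3 kHz.
k=3: 21.2 kHz, 22.6 kHz.
Within [4.6 kHz, 14.7 kHz]: 6.6 kHz, 8 kHz, 13.9 kHz.

6.6 kHz, 8 kHz, 13.9 kHz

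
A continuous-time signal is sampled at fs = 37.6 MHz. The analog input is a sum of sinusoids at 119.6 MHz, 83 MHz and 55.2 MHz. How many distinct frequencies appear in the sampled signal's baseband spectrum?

fs/2 = 18.8 MHz.
119.6 MHz mod fs = 6.8 MHz.
6.8 MHz ≤ fs/2 = 18.8 MHz, appears at 6.8 MHz.
83 MHz mod fs = 7.8 MHz.
7.8 MHz ≤ fs/2 = 18.8 MHz, appears at 7.8 MHz.
55.2 MHz mod fs = 17.6 MHz.
17.6 MHz ≤ fs/2 = 18.8 MHz, appears at 17.6 MHz.
Distinct values: {6.8 MHz, 7.8 MHz, 17.6 MHz} → 3.

3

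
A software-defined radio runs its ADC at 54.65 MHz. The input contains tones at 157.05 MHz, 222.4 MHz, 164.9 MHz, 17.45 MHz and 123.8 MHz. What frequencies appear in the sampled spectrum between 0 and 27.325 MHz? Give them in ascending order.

0.95 MHz, 3.8 MHz, 6.9 MHz, 14.5 MHz, 17.45 MHz

fs/2 = 27.325 MHz.
157.05 MHz mod fs = 47.75 MHz.
47.75 MHz > fs/2 = 27.325 MHz, folds to fs − 47.75 MHz = 6.9 MHz.
222.4 MHz mod fs = 3.8 MHz.
3.8 MHz ≤ fs/2 = 27.325 MHz, appears at 3.8 MHz.
164.9 MHz mod fs = 0.95 MHz.
0.95 MHz ≤ fs/2 = 27.325 MHz, appears at 0.95 MHz.
17.45 MHz ≤ fs/2 = 27.325 MHz, passes unchanged.
123.8 MHz mod fs = 14.5 MHz.
14.5 MHz ≤ fs/2 = 27.325 MHz, appears at 14.5 MHz.
Distinct values: {0.95 MHz, 3.8 MHz, 6.9 MHz, 14.5 MHz, 17.45 MHz}.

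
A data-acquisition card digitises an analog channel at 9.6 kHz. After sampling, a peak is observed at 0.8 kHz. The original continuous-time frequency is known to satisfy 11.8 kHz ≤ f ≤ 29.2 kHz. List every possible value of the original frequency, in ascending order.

18.4 kHz, 20 kHz, 28 kHz

Frequencies that alias to 0.8 kHz are k·fs ± 0.8 kHz for integer k ≥ 0.
k=0: 0.8 kHz.
k=1: 8.8 kHz, 10.4 kHz.
k=2: 18.4 kHz, 20 kHz.
k=3: 28 kHz, 29.6 kHz.
k=4: 37.6 kHz, 39.2 kHz.
Within [11.8 kHz, 29.2 kHz]: 18.4 kHz, 20 kHz, 28 kHz.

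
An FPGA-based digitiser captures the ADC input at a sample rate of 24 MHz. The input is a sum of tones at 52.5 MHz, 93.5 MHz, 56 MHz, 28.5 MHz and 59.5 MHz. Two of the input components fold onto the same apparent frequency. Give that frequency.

fs/2 = 12 MHz.
52.5 MHz mod fs = 4.5 MHz.
4.5 MHz ≤ fs/2 = 12 MHz, appears at 4.5 MHz.
93.5 MHz mod fs = 21.5 MHz.
21.5 MHz > fs/2 = 12 MHz, folds to fs − 21.5 MHz = 2.5 MHz.
56 MHz mod fs = 8 MHz.
8 MHz ≤ fs/2 = 12 MHz, appears at 8 MHz.
28.5 MHz mod fs = 4.5 MHz.
4.5 MHz ≤ fs/2 = 12 MHz, appears at 4.5 MHz.
59.5 MHz mod fs = 11.5 MHz.
11.5 MHz ≤ fs/2 = 12 MHz, appears at 11.5 MHz.
28.5 MHz and 52.5 MHz both map to 4.5 MHz.

4.5 MHz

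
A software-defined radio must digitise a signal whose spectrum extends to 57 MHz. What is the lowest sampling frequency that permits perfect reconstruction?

114 MHz

Nyquist rate = 2 × 57 MHz = 114 MHz.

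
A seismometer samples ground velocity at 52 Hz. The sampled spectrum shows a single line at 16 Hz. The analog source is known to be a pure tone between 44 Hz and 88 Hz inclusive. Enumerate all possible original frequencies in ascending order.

Frequencies that alias to 16 Hz are k·fs ± 16 Hz for integer k ≥ 0.
k=0: 16 Hz.
k=1: 36 Hz, 68 Hz.
k=2: 88 Hz, 120 Hz.
k=3: 140 Hz, 172 Hz.
Within [44 Hz, 88 Hz]: 68 Hz, 88 Hz.

68 Hz, 88 Hz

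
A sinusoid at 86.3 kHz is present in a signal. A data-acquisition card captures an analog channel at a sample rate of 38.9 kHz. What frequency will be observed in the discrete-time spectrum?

8.5 kHz

86.3 kHz mod fs = 8.5 kHz.
8.5 kHz ≤ fs/2 = 19.45 kHz, appears at 8.5 kHz.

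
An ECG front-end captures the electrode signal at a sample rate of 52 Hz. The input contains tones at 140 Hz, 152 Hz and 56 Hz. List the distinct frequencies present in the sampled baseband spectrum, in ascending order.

fs/2 = 26 Hz.
140 Hz mod fs = 36 Hz.
36 Hz > fs/2 = 26 Hz, folds to fs − 36 Hz = 16 Hz.
152 Hz mod fs = 48 Hz.
48 Hz > fs/2 = 26 Hz, folds to fs − 48 Hz = 4 Hz.
56 Hz mod fs = 4 Hz.
4 Hz ≤ fs/2 = 26 Hz, appears at 4 Hz.
Distinct values: {4 Hz, 16 Hz}.

4 Hz, 16 Hz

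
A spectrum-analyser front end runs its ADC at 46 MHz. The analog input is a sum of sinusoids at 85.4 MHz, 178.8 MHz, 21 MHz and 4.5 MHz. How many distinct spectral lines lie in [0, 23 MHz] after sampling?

fs/2 = 23 MHz.
85.4 MHz mod fs = 39.4 MHz.
39.4 MHz > fs/2 = 23 MHz, folds to fs − 39.4 MHz = 6.6 MHz.
178.8 MHz mod fs = 40.8 MHz.
40.8 MHz > fs/2 = 23 MHz, folds to fs − 40.8 MHz = 5.2 MHz.
21 MHz ≤ fs/2 = 23 MHz, passes unchanged.
4.5 MHz ≤ fs/2 = 23 MHz, passes unchanged.
Distinct values: {4.5 MHz, 5.2 MHz, 6.6 MHz, 21 MHz} → 4.

4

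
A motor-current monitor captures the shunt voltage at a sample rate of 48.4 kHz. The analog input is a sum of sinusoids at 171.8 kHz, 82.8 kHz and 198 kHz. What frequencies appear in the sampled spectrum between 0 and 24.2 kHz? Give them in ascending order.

fs/2 = 24.2 kHz.
171.8 kHz mod fs = 26.6 kHz.
26.6 kHz > fs/2 = 24.2 kHz, folds to fs − 26.6 kHz = 21.8 kHz.
82.8 kHz mod fs = 34.4 kHz.
34.4 kHz > fs/2 = 24.2 kHz, folds to fs − 34.4 kHz = 14 kHz.
198 kHz mod fs = 4.4 kHz.
4.4 kHz ≤ fs/2 = 24.2 kHz, appears at 4.4 kHz.
Distinct values: {4.4 kHz, 14 kHz, 21.8 kHz}.

4.4 kHz, 14 kHz, 21.8 kHz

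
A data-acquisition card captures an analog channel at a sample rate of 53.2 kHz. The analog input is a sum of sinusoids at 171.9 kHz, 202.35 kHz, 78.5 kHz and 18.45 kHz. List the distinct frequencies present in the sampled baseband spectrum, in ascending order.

fs/2 = 26.6 kHz.
171.9 kHz mod fs = 12.3 kHz.
12.3 kHz ≤ fs/2 = 26.6 kHz, appears at 12.3 kHz.
202.35 kHz mod fs = 42.75 kHz.
42.75 kHz > fs/2 = 26.6 kHz, folds to fs − 42.75 kHz = 10.45 kHz.
78.5 kHz mod fs = 25.3 kHz.
25.3 kHz ≤ fs/2 = 26.6 kHz, appears at 25.3 kHz.
18.45 kHz ≤ fs/2 = 26.6 kHz, passes unchanged.
Distinct values: {10.45 kHz, 12.3 kHz, 18.45 kHz, 25.3 kHz}.

10.45 kHz, 12.3 kHz, 18.45 kHz, 25.3 kHz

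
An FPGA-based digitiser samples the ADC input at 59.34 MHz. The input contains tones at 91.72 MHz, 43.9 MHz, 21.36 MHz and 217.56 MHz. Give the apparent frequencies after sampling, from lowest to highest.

fs/2 = 29.67 MHz.
91.72 MHz mod fs = 32.38 MHz.
32.38 MHz > fs/2 = 29.67 MHz, folds to fs − 32.38 MHz = 26.96 MHz.
43.9 MHz > fs/2 = 29.67 MHz, folds to fs − 43.9 MHz = 15.44 MHz.
21.36 MHz ≤ fs/2 = 29.67 MHz, passes unchanged.
217.56 MHz mod fs = 39.54 MHz.
39.54 MHz > fs/2 = 29.67 MHz, folds to fs − 39.54 MHz = 19.8 MHz.
Distinct values: {15.44 MHz, 19.8 MHz, 21.36 MHz, 26.96 MHz}.

15.44 MHz, 19.8 MHz, 21.36 MHz, 26.96 MHz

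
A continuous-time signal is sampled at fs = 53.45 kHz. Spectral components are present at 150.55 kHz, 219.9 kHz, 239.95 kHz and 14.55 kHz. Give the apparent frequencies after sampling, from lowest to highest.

fs/2 = 26.725 kHz.
150.55 kHz mod fs = 43.65 kHz.
43.65 kHz > fs/2 = 26.725 kHz, folds to fs − 43.65 kHz = 9.8 kHz.
219.9 kHz mod fs = 6.1 kHz.
6.1 kHz ≤ fs/2 = 26.725 kHz, appears at 6.1 kHz.
239.95 kHz mod fs = 26.15 kHz.
26.15 kHz ≤ fs/2 = 26.725 kHz, appears at 26.15 kHz.
14.55 kHz ≤ fs/2 = 26.725 kHz, passes unchanged.
Distinct values: {6.1 kHz, 9.8 kHz, 14.55 kHz, 26.15 kHz}.

6.1 kHz, 9.8 kHz, 14.55 kHz, 26.15 kHz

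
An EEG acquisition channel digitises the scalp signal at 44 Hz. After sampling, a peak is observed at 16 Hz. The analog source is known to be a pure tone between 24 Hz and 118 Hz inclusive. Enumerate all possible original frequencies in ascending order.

Frequencies that alias to 16 Hz are k·fs ± 16 Hz for integer k ≥ 0.
k=0: 16 Hz.
k=1: 28 Hz, 60 Hz.
k=2: 72 Hz, 104 Hz.
k=3: 116 Hz, 148 Hz.
k=4: 160 Hz, 192 Hz.
Within [24 Hz, 118 Hz]: 28 Hz, 60 Hz, 72 Hz, 104 Hz, 116 Hz.

28 Hz, 60 Hz, 72 Hz, 104 Hz, 116 Hz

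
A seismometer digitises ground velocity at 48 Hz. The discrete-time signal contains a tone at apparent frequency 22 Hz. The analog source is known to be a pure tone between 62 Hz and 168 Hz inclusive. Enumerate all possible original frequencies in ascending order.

70 Hz, 74 Hz, 118 Hz, 122 Hz, 166 Hz

Frequencies that alias to 22 Hz are k·fs ± 22 Hz for integer k ≥ 0.
k=0: 22 Hz.
k=1: 26 Hz, 70 Hz.
k=2: 74 Hz, 118 Hz.
k=3: 122 Hz, 166 Hz.
k=4: 170 Hz, 214 Hz.
Within [62 Hz, 168 Hz]: 70 Hz, 74 Hz, 118 Hz, 122 Hz, 166 Hz.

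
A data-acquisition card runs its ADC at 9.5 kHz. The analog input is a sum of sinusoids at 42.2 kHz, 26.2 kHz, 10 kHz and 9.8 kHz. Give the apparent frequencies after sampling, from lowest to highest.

fs/2 = 4.75 kHz.
42.2 kHz mod fs = 4.2 kHz.
4.2 kHz ≤ fs/2 = 4.75 kHz, appears at 4.2 kHz.
26.2 kHz mod fs = 7.2 kHz.
7.2 kHz > fs/2 = 4.75 kHz, folds to fs − 7.2 kHz = 2.3 kHz.
10 kHz mod fs = 0.5 kHz.
0.5 kHz ≤ fs/2 = 4.75 kHz, appears at 0.5 kHz.
9.8 kHz mod fs = 0.3 kHz.
0.3 kHz ≤ fs/2 = 4.75 kHz, appears at 0.3 kHz.
Distinct values: {0.3 kHz, 0.5 kHz, 2.3 kHz, 4.2 kHz}.

0.3 kHz, 0.5 kHz, 2.3 kHz, 4.2 kHz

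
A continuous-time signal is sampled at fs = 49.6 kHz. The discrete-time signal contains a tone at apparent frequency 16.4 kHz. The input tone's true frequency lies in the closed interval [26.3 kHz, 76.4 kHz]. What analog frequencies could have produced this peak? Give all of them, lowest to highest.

Frequencies that alias to 16.4 kHz are k·fs ± 16.4 kHz for integer k ≥ 0.
k=0: 16.4 kHz.
k=1: 33.2 kHz, 66 kHz.
k=2: 82.8 kHz, 115.6 kHz.
Within [26.3 kHz, 76.4 kHz]: 33.2 kHz, 66 kHz.

33.2 kHz, 66 kHz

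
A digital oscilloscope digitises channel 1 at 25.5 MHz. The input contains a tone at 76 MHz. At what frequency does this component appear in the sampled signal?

76 MHz mod fs = 25 MHz.
25 MHz > fs/2 = 12.75 MHz, folds to fs − 25 MHz = 0.5 MHz.

0.5 MHz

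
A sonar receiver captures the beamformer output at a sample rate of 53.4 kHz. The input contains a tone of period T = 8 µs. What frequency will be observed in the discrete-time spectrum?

18.2 kHz

T = 8 µs → f = 1/T = 125 kHz.
125 kHz mod fs = 18.2 kHz.
18.2 kHz ≤ fs/2 = 26.7 kHz, appears at 18.2 kHz.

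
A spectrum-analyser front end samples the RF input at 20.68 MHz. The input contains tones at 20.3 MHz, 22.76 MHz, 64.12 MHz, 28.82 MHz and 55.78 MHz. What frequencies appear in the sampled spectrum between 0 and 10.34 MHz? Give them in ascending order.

0.38 MHz, 2.08 MHz, 6.26 MHz, 8.14 MHz

fs/2 = 10.34 MHz.
20.3 MHz > fs/2 = 10.34 MHz, folds to fs − 20.3 MHz = 0.38 MHz.
22.76 MHz mod fs = 2.08 MHz.
2.08 MHz ≤ fs/2 = 10.34 MHz, appears at 2.08 MHz.
64.12 MHz mod fs = 2.08 MHz.
2.08 MHz ≤ fs/2 = 10.34 MHz, appears at 2.08 MHz.
28.82 MHz mod fs = 8.14 MHz.
8.14 MHz ≤ fs/2 = 10.34 MHz, appears at 8.14 MHz.
55.78 MHz mod fs = 14.42 MHz.
14.42 MHz > fs/2 = 10.34 MHz, folds to fs − 14.42 MHz = 6.26 MHz.
Distinct values: {0.38 MHz, 2.08 MHz, 6.26 MHz, 8.14 MHz}.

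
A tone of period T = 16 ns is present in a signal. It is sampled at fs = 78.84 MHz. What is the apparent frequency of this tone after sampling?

T = 16 ns → f = 1/T = 62.5 MHz.
62.5 MHz > fs/2 = 39.42 MHz, folds to fs − 62.5 MHz = 16.34 MHz.

16.34 MHz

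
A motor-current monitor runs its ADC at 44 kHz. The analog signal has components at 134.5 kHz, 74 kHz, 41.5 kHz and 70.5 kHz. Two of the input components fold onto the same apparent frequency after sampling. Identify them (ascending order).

41.5 kHz, 134.5 kHz

fs/2 = 22 kHz.
134.5 kHz mod fs = 2.5 kHz.
2.5 kHz ≤ fs/2 = 22 kHz, appears at 2.5 kHz.
74 kHz mod fs = 30 kHz.
30 kHz > fs/2 = 22 kHz, folds to fs − 30 kHz = 14 kHz.
41.5 kHz > fs/2 = 22 kHz, folds to fs − 41.5 kHz = 2.5 kHz.
70.5 kHz mod fs = 26.5 kHz.
26.5 kHz > fs/2 = 22 kHz, folds to fs − 26.5 kHz = 17.5 kHz.
41.5 kHz and 134.5 kHz both map to 2.5 kHz.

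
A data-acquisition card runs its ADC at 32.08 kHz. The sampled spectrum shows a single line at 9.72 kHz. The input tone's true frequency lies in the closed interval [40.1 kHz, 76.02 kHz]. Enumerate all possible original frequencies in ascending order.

41.8 kHz, 54.44 kHz, 73.88 kHz

Frequencies that alias to 9.72 kHz are k·fs ± 9.72 kHz for integer k ≥ 0.
k=0: 9.72 kHz.
k=1: 22.36 kHz, 41.8 kHz.
k=2: 54.44 kHz, 73.88 kHz.
k=3: 86.52 kHz, 105.96 kHz.
Within [40.1 kHz, 76.02 kHz]: 41.8 kHz, 54.44 kHz, 73.88 kHz.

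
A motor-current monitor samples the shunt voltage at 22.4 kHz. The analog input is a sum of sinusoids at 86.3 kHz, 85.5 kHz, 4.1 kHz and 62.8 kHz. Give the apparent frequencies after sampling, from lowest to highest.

3.3 kHz, 4.1 kHz, 4.4 kHz

fs/2 = 11.2 kHz.
86.3 kHz mod fs = 19.1 kHz.
19.1 kHz > fs/2 = 11.2 kHz, folds to fs − 19.1 kHz = 3.3 kHz.
85.5 kHz mod fs = 18.3 kHz.
18.3 kHz > fs/2 = 11.2 kHz, folds to fs − 18.3 kHz = 4.1 kHz.
4.1 kHz ≤ fs/2 = 11.2 kHz, passes unchanged.
62.8 kHz mod fs = 18 kHz.
18 kHz > fs/2 = 11.2 kHz, folds to fs − 18 kHz = 4.4 kHz.
Distinct values: {3.3 kHz, 4.1 kHz, 4.4 kHz}.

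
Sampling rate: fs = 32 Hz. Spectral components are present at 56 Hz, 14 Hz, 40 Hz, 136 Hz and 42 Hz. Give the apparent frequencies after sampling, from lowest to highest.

fs/2 = 16 Hz.
56 Hz mod fs = 24 Hz.
24 Hz > fs/2 = 16 Hz, folds to fs − 24 Hz = 8 Hz.
14 Hz ≤ fs/2 = 16 Hz, passes unchanged.
40 Hz mod fs = 8 Hz.
8 Hz ≤ fs/2 = 16 Hz, appears at 8 Hz.
136 Hz mod fs = 8 Hz.
8 Hz ≤ fs/2 = 16 Hz, appears at 8 Hz.
42 Hz mod fs = 10 Hz.
10 Hz ≤ fs/2 = 16 Hz, appears at 10 Hz.
Distinct values: {8 Hz, 10 Hz, 14 Hz}.

8 Hz, 10 Hz, 14 Hz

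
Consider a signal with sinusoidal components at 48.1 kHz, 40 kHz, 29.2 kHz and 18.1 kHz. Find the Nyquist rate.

Highest-frequency component: 48.1 kHz.
Nyquist rate = 2 × 48.1 kHz = 96.2 kHz.

96.2 kHz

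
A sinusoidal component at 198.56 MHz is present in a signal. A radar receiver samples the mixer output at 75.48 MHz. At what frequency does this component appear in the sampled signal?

27.88 MHz

198.56 MHz mod fs = 47.6 MHz.
47.6 MHz > fs/2 = 37.74 MHz, folds to fs − 47.6 MHz = 27.88 MHz.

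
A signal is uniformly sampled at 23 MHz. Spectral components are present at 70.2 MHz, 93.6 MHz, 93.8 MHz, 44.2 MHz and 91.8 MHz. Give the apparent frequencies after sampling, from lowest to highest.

fs/2 = 11.5 MHz.
70.2 MHz mod fs = 1.2 MHz.
1.2 MHz ≤ fs/2 = 11.5 MHz, appears at 1.2 MHz.
93.6 MHz mod fs = 1.6 MHz.
1.6 MHz ≤ fs/2 = 11.5 MHz, appears at 1.6 MHz.
93.8 MHz mod fs = 1.8 MHz.
1.8 MHz ≤ fs/2 = 11.5 MHz, appears at 1.8 MHz.
44.2 MHz mod fs = 21.2 MHz.
21.2 MHz > fs/2 = 11.5 MHz, folds to fs − 21.2 MHz = 1.8 MHz.
91.8 MHz mod fs = 22.8 MHz.
22.8 MHz > fs/2 = 11.5 MHz, folds to fs − 22.8 MHz = 0.2 MHz.
Distinct values: {0.2 MHz, 1.2 MHz, 1.6 MHz, 1.8 MHz}.

0.2 MHz, 1.2 MHz, 1.6 MHz, 1.8 MHz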